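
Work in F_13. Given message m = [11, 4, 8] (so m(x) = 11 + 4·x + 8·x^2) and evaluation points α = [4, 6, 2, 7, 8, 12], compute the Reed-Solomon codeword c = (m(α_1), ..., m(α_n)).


c = [12, 11, 12, 2, 9, 2]

Message polynomial: m(x) = 11 + 4·x + 8·x^2 (mod 13).
For each evaluation point α_i, compute m(α_i) mod 13:
  α_1 = 4: Horner steps 8 → 10 → 12, so m(4) = 12.
  α_2 = 6: Horner steps 8 → 0 → 11, so m(6) = 11.
  α_3 = 2: Horner steps 8 → 7 → 12, so m(2) = 12.
  α_4 = 7: Horner steps 8 → 8 → 2, so m(7) = 2.
  α_5 = 8: Horner steps 8 → 3 → 9, so m(8) = 9.
  α_6 = 12: Horner steps 8 → 9 → 2, so m(12) = 2.
Codeword c = [12, 11, 12, 2, 9, 2] ∈ F_13^6.


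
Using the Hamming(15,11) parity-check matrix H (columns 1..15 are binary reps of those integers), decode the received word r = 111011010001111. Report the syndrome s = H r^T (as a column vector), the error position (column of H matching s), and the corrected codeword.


s = (1, 0, 1, 1)^T, error position = 11, corrected codeword c = 111011010011111

Compute s = H r^T mod 2 one row at a time:
  s_1 = 1 + 0 + 0 + 0 + 1 + 1 + 1 + 1 = 5 ≡ 1 (mod 2).
  s_2 = 0 + 1 + 1 + 0 + 1 + 1 + 1 + 1 = 6 ≡ 0 (mod 2).
  s_3 = 1 + 1 + 1 + 0 + 0 + 0 + 1 + 1 = 5 ≡ 1 (mod 2).
  s_4 = 1 + 1 + 1 + 0 + 0 + 0 + 1 + 1 = 5 ≡ 1 (mod 2).
s = (1, 0, 1, 1)^T — this equals column 11 of H (binary 1011), so error is at position 11.
Correct: flip bit 11 of r = 111011010001111 to get c = 111011010011111.


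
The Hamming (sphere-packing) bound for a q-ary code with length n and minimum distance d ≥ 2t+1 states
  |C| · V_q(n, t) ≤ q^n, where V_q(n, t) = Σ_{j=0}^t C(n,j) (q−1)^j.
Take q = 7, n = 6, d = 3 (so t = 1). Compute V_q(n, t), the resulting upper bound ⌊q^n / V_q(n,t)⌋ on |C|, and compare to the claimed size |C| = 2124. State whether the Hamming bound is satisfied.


V_q(n, t) = 37, q^n = 117649, Hamming bound = 3179, |C| = 2124 ≤ bound (satisfied).

Step 1: Compute V_q(n, t) = Σ_{j=0}^1 C(n, j) (q−1)^j.
  j = 0: C(6,0)·(6)^0 = 1·1 = 1.
  j = 1: C(6,1)·(6)^1 = 6·6 = 36.
  V_q(n, t) = 1 + 36 = 37.
Step 2: q^n = 7^6 = 117649.
Step 3: Hamming bound ⌊q^n / V_q(n,t)⌋ = ⌊117649/37⌋ = 3179.
Step 4: Compare |C| = 2124 to 3179: satisfied.
The claimed |C| lies below the Hamming bound.


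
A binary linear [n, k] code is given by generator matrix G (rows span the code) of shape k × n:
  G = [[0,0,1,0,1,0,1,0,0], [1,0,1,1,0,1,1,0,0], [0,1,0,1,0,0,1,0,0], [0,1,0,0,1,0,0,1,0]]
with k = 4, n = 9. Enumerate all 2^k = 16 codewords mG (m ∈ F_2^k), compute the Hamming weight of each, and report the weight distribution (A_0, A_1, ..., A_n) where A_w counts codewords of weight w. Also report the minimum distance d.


Weight distribution: A_0 = 1, A_3 = 4, A_4 = 6, A_5 = 4, A_8 = 1. Minimum distance d = 3.

Enumerate all 2^4 = 16 messages m ∈ F_2^4.
For each, compute codeword c = mG in F_2^9, then tally its weight.
  m = 0000 → c = 000000000, weight = 0.
  m = 1000 → c = 001010100, weight = 3.
  m = 0100 → c = 101101100, weight = 5.
  m = 1100 → c = 100111000, weight = 4.
  m = 0010 → c = 010100100, weight = 3.
  m = 1010 → c = 011110000, weight = 4.
  m = 0110 → c = 111001000, weight = 4.
  m = 1110 → c = 110011100, weight = 5.
  m = 0001 → c = 010010010, weight = 3.
  m = 1001 → c = 011000110, weight = 4.
  m = 0101 → c = 111111110, weight = 8.
  m = 1101 → c = 110101010, weight = 5.
  m = 0011 → c = 000110110, weight = 4.
  m = 1011 → c = 001100010, weight = 3.
  m = 0111 → c = 101011010, weight = 5.
  m = 1111 → c = 100001110, weight = 4.
Tally weights:
  weight 0: 1 codewords.
  weight 3: 4 codewords.
  weight 4: 6 codewords.
  weight 5: 4 codewords.
  weight 8: 1 codewords.
Minimum distance d = smallest w > 0 with A_w > 0 = 3.
Sanity: Σ A_w = 16 = 2^4 = 16 ✓.


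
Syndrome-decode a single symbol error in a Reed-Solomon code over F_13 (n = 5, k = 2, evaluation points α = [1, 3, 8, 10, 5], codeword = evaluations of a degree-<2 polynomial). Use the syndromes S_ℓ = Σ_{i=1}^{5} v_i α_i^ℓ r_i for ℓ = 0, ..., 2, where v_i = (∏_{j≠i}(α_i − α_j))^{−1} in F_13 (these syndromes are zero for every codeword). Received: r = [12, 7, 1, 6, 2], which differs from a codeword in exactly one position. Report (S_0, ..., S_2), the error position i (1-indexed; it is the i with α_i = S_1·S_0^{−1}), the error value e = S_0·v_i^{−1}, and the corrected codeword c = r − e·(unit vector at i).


S = (6, 8, 2), error at position 4, error magnitude e = 10, c = [12, 7, 1, 9, 2].

Step 1: column multipliers v_i = (∏_{j≠i}(α_i − α_j))^{−1} mod 13.
  i = 1 (α = 1): (1−3)(1−8)(1−10)(1−5) = (−2)·(−7)·(−9)·(−4) = 504 ≡ 10, so v_1 = 10^{−1} = 4 (mod 13).
  i = 2 (α = 3): (3−1)(3−8)(3−10)(3−5) = 2·(−5)·(−7)·(−2) = −140 ≡ 3, so v_2 = 3^{−1} = 9 (mod 13).
  i = 3 (α = 8): (8−1)(8−3)(8−10)(8−5) = 7·5·(−2)·3 = −210 ≡ 11, so v_3 = 11^{−1} = 6 (mod 13).
  i = 4 (α = 10): (10−1)(10−3)(10−8)(10−5) = 9·7·2·5 = 630 ≡ 6, so v_4 = 6^{−1} = 11 (mod 13).
  i = 5 (α = 5): (5−1)(5−3)(5−8)(5−10) = 4·2·(−3)·(−5) = 120 ≡ 3, so v_5 = 3^{−1} = 9 (mod 13).
  v = [4, 9, 6, 11, 9].
Step 2: syndromes of r = [12, 7, 1, 6, 2] (all sums mod 13).
  S_0 = Σ v_i r_i = 4·12 + 9·7 + 6·1 + 11·6 + 9·2 = 201 ≡ 6.
  S_1 = Σ v_i α_i r_i = 4·1·12 + 9·3·7 + 6·8·1 + 11·10·6 + 9·5·2 = 1035 ≡ 8.
  α_i^2 mod 13 = [1, 9, 12, 9, 12].
  S_2 = Σ v_i α_i^2 r_i = 4·1·12 + 9·9·7 + 6·12·1 + 11·9·6 + 9·12·2 = 1497 ≡ 2.
  S = (6, 8, 2) ≠ 0, so r is not a codeword (an error is present).
Step 3: locate the error. For a single error e at position i, S_ℓ = v_i·e·α_i^ℓ, so α_err = S_1/S_0.
  S_0^{−1} = 6^{−1} = 11 (mod 13), so α_err = 8·11 = 88 ≡ 10 = α_4. Error position i = 4.
  Consistency check: S_2/S_1 = 2·5 = 10 ≡ 10 = α_err ✓ (single-error assumption holds).
Step 4: error magnitude e = S_0/v_4 = S_0·∏_{j≠4}(α_4 − α_j) = 6·6 = 36 ≡ 10 (mod 13).
Step 5: correct position 4: c_4 = r_4 − e = 6 − 10 ≡ 9 (mod 13). Hence c = [12, 7, 1, 9, 2].
  Check: interpolating c through the α_i gives m(x) = 8 + 4·x (degree < 2) with m(α_i) = c_i for every i, so c is indeed a codeword.


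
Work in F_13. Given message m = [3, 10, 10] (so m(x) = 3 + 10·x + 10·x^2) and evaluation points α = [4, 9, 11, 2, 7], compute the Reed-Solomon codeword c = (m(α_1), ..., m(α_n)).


c = [8, 6, 10, 11, 4]

Message polynomial: m(x) = 3 + 10·x + 10·x^2 (mod 13).
For each evaluation point α_i, compute m(α_i) mod 13:
  α_1 = 4: Horner steps 10 → 11 → 8, so m(4) = 8.
  α_2 = 9: Horner steps 10 → 9 → 6, so m(9) = 6.
  α_3 = 11: Horner steps 10 → 3 → 10, so m(11) = 10.
  α_4 = 2: Horner steps 10 → 4 → 11, so m(2) = 11.
  α_5 = 7: Horner steps 10 → 2 → 4, so m(7) = 4.
Codeword c = [8, 6, 10, 11, 4] ∈ F_13^5.


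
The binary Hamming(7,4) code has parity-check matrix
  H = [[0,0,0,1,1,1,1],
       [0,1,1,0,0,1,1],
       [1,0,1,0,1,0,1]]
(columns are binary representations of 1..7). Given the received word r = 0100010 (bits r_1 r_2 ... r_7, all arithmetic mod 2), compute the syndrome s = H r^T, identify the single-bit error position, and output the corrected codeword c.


s = (1, 0, 0)^T, error position = 4, corrected codeword c = 0101010

Compute s = H r^T mod 2 one row at a time:
  s_1 = 0 + 0 + 1 + 0 = 1 ≡ 1 (mod 2).
  s_2 = 1 + 0 + 1 + 0 = 2 ≡ 0 (mod 2).
  s_3 = 0 + 0 + 0 + 0 = 0 ≡ 0 (mod 2).
s = (1, 0, 0)^T — this equals column 4 of H (binary 100), so error is at position 4.
Correct: flip bit 4 of r = 0100010 to get c = 0101010.


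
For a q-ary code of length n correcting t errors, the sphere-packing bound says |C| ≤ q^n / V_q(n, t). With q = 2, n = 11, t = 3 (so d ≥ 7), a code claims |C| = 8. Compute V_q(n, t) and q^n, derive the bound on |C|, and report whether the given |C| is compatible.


V_q(n, t) = 232, q^n = 2048, Hamming bound = 8, |C| = 8 ≤ bound (satisfied).

Step 1: Compute V_q(n, t) = Σ_{j=0}^3 C(n, j) (q−1)^j.
  j = 0: C(11,0)·(1)^0 = 1·1 = 1.
  j = 1: C(11,1)·(1)^1 = 11·1 = 11.
  j = 2: C(11,2)·(1)^2 = 55·1 = 55.
  j = 3: C(11,3)·(1)^3 = 165·1 = 165.
  V_q(n, t) = 1 + 11 + 55 + 165 = 232.
Step 2: q^n = 2^11 = 2048.
Step 3: Hamming bound ⌊q^n / V_q(n,t)⌋ = ⌊2048/232⌋ = 8.
Step 4: Compare |C| = 8 to 8: satisfied.
The claimed |C| lies at the Hamming bound (tight).


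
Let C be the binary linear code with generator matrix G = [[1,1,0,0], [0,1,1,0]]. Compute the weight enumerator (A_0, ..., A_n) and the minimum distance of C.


Weight distribution: A_0 = 1, A_2 = 3. Minimum distance d = 2.

Enumerate all 2^2 = 4 messages m ∈ F_2^2.
For each, compute codeword c = mG in F_2^4, then tally its weight.
  m = 00 → c = 0000, weight = 0.
  m = 10 → c = 1100, weight = 2.
  m = 01 → c = 0110, weight = 2.
  m = 11 → c = 1010, weight = 2.
Tally weights:
  weight 0: 1 codewords.
  weight 2: 3 codewords.
Minimum distance d = smallest w > 0 with A_w > 0 = 2.
Sanity: Σ A_w = 4 = 2^2 = 4 ✓.


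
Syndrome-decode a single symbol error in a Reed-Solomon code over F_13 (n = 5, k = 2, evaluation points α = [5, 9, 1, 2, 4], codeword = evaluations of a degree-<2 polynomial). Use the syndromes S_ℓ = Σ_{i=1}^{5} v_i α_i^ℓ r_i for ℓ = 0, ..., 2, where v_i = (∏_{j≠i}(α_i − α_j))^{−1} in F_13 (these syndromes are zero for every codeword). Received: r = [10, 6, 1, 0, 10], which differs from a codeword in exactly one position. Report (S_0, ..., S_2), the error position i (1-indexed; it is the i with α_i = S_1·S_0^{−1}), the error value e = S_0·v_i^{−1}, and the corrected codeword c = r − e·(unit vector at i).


S = (3, 12, 9), error at position 5, error magnitude e = 12, c = [10, 6, 1, 0, 11].

Step 1: column multipliers v_i = (∏_{j≠i}(α_i − α_j))^{−1} mod 13.
  i = 1 (α = 5): (5−9)(5−1)(5−2)(5−4) = (−4)·4·3·1 = −48 ≡ 4, so v_1 = 4^{−1} = 10 (mod 13).
  i = 2 (α = 9): (9−5)(9−1)(9−2)(9−4) = 4·8·7·5 = 1120 ≡ 2, so v_2 = 2^{−1} = 7 (mod 13).
  i = 3 (α = 1): (1−5)(1−9)(1−2)(1−4) = (−4)·(−8)·(−1)·(−3) = 96 ≡ 5, so v_3 = 5^{−1} = 8 (mod 13).
  i = 4 (α = 2): (2−5)(2−9)(2−1)(2−4) = (−3)·(−7)·1·(−2) = −42 ≡ 10, so v_4 = 10^{−1} = 4 (mod 13).
  i = 5 (α = 4): (4−5)(4−9)(4−1)(4−2) = (−1)·(−5)·3·2 = 30 ≡ 4, so v_5 = 4^{−1} = 10 (mod 13).
  v = [10, 7, 8, 4, 10].
Step 2: syndromes of r = [10, 6, 1, 0, 10] (all sums mod 13).
  S_0 = Σ v_i r_i = 10·10 + 7·6 + 8·1 + 4·0 + 10·10 = 250 ≡ 3.
  S_1 = Σ v_i α_i r_i = 10·5·10 + 7·9·6 + 8·1·1 + 4·2·0 + 10·4·10 = 1286 ≡ 12.
  α_i^2 mod 13 = [12, 3, 1, 4, 3].
  S_2 = Σ v_i α_i^2 r_i = 10·12·10 + 7·3·6 + 8·1·1 + 4·4·0 + 10·3·10 = 1634 ≡ 9.
  S = (3, 12, 9) ≠ 0, so r is not a codeword (an error is present).
Step 3: locate the error. For a single error e at position i, S_ℓ = v_i·e·α_i^ℓ, so α_err = S_1/S_0.
  S_0^{−1} = 3^{−1} = 9 (mod 13), so α_err = 12·9 = 108 ≡ 4 = α_5. Error position i = 5.
  Consistency check: S_2/S_1 = 9·12 = 108 ≡ 4 = α_err ✓ (single-error assumption holds).
Step 4: error magnitude e = S_0/v_5 = S_0·∏_{j≠5}(α_5 − α_j) = 3·4 = 12 ≡ 12 (mod 13).
Step 5: correct position 5: c_5 = r_5 − e = 10 − 12 ≡ 11 (mod 13). Hence c = [10, 6, 1, 0, 11].
  Check: interpolating c through the α_i gives m(x) = 2 + 12·x (degree < 2) with m(α_i) = c_i for every i, so c is indeed a codeword.


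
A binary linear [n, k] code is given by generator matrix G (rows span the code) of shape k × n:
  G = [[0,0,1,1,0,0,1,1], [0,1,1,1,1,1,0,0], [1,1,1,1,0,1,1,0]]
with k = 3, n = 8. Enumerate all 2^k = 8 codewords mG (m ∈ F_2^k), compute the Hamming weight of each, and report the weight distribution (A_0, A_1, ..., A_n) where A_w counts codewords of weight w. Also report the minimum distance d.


Weight distribution: A_0 = 1, A_3 = 1, A_4 = 2, A_5 = 3, A_6 = 1. Minimum distance d = 3.

Enumerate all 2^3 = 8 messages m ∈ F_2^3.
For each, compute codeword c = mG in F_2^8, then tally its weight.
  m = 000 → c = 00000000, weight = 0.
  m = 100 → c = 00110011, weight = 4.
  m = 010 → c = 01111100, weight = 5.
  m = 110 → c = 01001111, weight = 5.
  m = 001 → c = 11110110, weight = 6.
  m = 101 → c = 11000101, weight = 4.
  m = 011 → c = 10001010, weight = 3.
  m = 111 → c = 10111001, weight = 5.
Tally weights:
  weight 0: 1 codewords.
  weight 3: 1 codewords.
  weight 4: 2 codewords.
  weight 5: 3 codewords.
  weight 6: 1 codewords.
Minimum distance d = smallest w > 0 with A_w > 0 = 3.
Sanity: Σ A_w = 8 = 2^3 = 8 ✓.


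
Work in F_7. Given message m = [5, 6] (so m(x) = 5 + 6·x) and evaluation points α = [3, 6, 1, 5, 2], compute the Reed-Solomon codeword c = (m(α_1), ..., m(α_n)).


c = [2, 6, 4, 0, 3]

Message polynomial: m(x) = 5 + 6·x (mod 7).
For each evaluation point α_i, compute m(α_i) mod 7:
  α_1 = 3: Horner steps 6 → 2, so m(3) = 2.
  α_2 = 6: Horner steps 6 → 6, so m(6) = 6.
  α_3 = 1: Horner steps 6 → 4, so m(1) = 4.
  α_4 = 5: Horner steps 6 → 0, so m(5) = 0.
  α_5 = 2: Horner steps 6 → 3, so m(2) = 3.
Codeword c = [2, 6, 4, 0, 3] ∈ F_7^5.


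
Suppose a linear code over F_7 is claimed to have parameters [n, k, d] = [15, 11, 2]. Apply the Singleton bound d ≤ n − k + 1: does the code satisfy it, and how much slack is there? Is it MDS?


Singleton RHS = n − k + 1 = 5, slack = 3, bound satisfied, not MDS.

Singleton bound: d ≤ n − k + 1.
Here n = 15, k = 11, so n − k + 1 = 5.
Given d = 2, check d ≤ 5: YES.
Slack = (n − k + 1) − d = 3.
The code is NOT MDS (slack = 3 > 0).
Description: the claimed parameters are [15, 11, 2]_7; such a code would be non-MDS.


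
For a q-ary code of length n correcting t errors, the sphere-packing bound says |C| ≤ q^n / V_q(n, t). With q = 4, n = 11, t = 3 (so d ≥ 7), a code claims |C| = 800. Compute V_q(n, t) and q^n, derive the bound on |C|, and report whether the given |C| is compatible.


V_q(n, t) = 4984, q^n = 4194304, Hamming bound = 841, |C| = 800 ≤ bound (satisfied).

Step 1: Compute V_q(n, t) = Σ_{j=0}^3 C(n, j) (q−1)^j.
  j = 0: C(11,0)·(3)^0 = 1·1 = 1.
  j = 1: C(11,1)·(3)^1 = 11·3 = 33.
  j = 2: C(11,2)·(3)^2 = 55·9 = 495.
  j = 3: C(11,3)·(3)^3 = 165·27 = 4455.
  V_q(n, t) = 1 + 33 + 495 + 4455 = 4984.
Step 2: q^n = 4^11 = 4194304.
Step 3: Hamming bound ⌊q^n / V_q(n,t)⌋ = ⌊4194304/4984⌋ = 841.
Step 4: Compare |C| = 800 to 841: satisfied.
The claimed |C| lies below the Hamming bound.


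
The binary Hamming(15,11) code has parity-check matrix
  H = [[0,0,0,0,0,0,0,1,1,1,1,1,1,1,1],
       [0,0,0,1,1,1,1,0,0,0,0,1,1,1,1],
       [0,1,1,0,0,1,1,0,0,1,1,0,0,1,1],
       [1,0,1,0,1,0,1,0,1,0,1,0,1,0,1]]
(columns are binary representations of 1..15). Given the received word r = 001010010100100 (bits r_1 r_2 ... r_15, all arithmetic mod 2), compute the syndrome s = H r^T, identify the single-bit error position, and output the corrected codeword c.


s = (1, 0, 0, 1)^T, error position = 9, corrected codeword c = 001010011100100

Compute s = H r^T mod 2 one row at a time:
  s_1 = 1 + 0 + 1 + 0 + 0 + 1 + 0 + 0 = 3 ≡ 1 (mod 2).
  s_2 = 0 + 1 + 0 + 0 + 0 + 1 + 0 + 0 = 2 ≡ 0 (mod 2).
  s_3 = 0 + 1 + 0 + 0 + 1 + 0 + 0 + 0 = 2 ≡ 0 (mod 2).
  s_4 = 0 + 1 + 1 + 0 + 0 + 0 + 1 + 0 = 3 ≡ 1 (mod 2).
s = (1, 0, 0, 1)^T — this equals column 9 of H (binary 1001), so error is at position 9.
Correct: flip bit 9 of r = 001010010100100 to get c = 001010011100100.


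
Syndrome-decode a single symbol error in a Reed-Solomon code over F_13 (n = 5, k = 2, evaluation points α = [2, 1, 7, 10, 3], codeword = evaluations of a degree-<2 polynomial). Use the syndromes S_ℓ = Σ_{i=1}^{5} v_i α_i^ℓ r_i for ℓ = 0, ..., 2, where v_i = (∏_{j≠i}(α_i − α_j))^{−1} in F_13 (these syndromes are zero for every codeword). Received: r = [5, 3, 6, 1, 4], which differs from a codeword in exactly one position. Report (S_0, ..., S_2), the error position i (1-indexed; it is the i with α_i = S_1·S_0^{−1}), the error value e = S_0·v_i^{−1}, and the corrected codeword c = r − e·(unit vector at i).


S = (5, 10, 7), error at position 1, error magnitude e = 8, c = [10, 3, 6, 1, 4].

Step 1: column multipliers v_i = (∏_{j≠i}(α_i − α_j))^{−1} mod 13.
  i = 1 (α = 2): (2−1)(2−7)(2−10)(2−3) = 1·(−5)·(−8)·(−1) = −40 ≡ 12, so v_1 = 12^{−1} = 12 (mod 13).
  i = 2 (α = 1): (1−2)(1−7)(1−10)(1−3) = (−1)·(−6)·(−9)·(−2) = 108 ≡ 4, so v_2 = 4^{−1} = 10 (mod 13).
  i = 3 (α = 7): (7−2)(7−1)(7−10)(7−3) = 5·6·(−3)·4 = −360 ≡ 4, so v_3 = 4^{−1} = 10 (mod 13).
  i = 4 (α = 10): (10−2)(10−1)(10−7)(10−3) = 8·9·3·7 = 1512 ≡ 4, so v_4 = 4^{−1} = 10 (mod 13).
  i = 5 (α = 3): (3−2)(3−1)(3−7)(3−10) = 1·2·(−4)·(−7) = 56 ≡ 4, so v_5 = 4^{−1} = 10 (mod 13).
  v = [12, 10, 10, 10, 10].
Step 2: syndromes of r = [5, 3, 6, 1, 4] (all sums mod 13).
  S_0 = Σ v_i r_i = 12·5 + 10·3 + 10·6 + 10·1 + 10·4 = 200 ≡ 5.
  S_1 = Σ v_i α_i r_i = 12·2·5 + 10·1·3 + 10·7·6 + 10·10·1 + 10·3·4 = 790 ≡ 10.
  α_i^2 mod 13 = [4, 1, 10, 9, 9].
  S_2 = Σ v_i α_i^2 r_i = 12·4·5 + 10·1·3 + 10·10·6 + 10·9·1 + 10·9·4 = 1320 ≡ 7.
  S = (5, 10, 7) ≠ 0, so r is not a codeword (an error is present).
Step 3: locate the error. For a single error e at position i, S_ℓ = v_i·e·α_i^ℓ, so α_err = S_1/S_0.
  S_0^{−1} = 5^{−1} = 8 (mod 13), so α_err = 10·8 = 80 ≡ 2 = α_1. Error position i = 1.
  Consistency check: S_2/S_1 = 7·4 = 28 ≡ 2 = α_err ✓ (single-error assumption holds).
Step 4: error magnitude e = S_0/v_1 = S_0·∏_{j≠1}(α_1 − α_j) = 5·12 = 60 ≡ 8 (mod 13).
Step 5: correct position 1: c_1 = r_1 − e = 5 − 8 ≡ 10 (mod 13). Hence c = [10, 3, 6, 1, 4].
  Check: interpolating c through the α_i gives m(x) = 9 + 7·x (degree < 2) with m(α_i) = c_i for every i, so c is indeed a codeword.


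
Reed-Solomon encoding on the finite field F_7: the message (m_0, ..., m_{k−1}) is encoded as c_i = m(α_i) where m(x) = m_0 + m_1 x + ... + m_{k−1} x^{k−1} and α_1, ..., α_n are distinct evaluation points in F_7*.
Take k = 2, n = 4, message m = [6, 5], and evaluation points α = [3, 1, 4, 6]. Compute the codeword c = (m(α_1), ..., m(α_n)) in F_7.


c = [0, 4, 5, 1]

Message polynomial: m(x) = 6 + 5·x (mod 7).
For each evaluation point α_i, compute m(α_i) mod 7:
  α_1 = 3: Horner steps 5 → 0, so m(3) = 0.
  α_2 = 1: Horner steps 5 → 4, so m(1) = 4.
  α_3 = 4: Horner steps 5 → 5, so m(4) = 5.
  α_4 = 6: Horner steps 5 → 1, so m(6) = 1.
Codeword c = [0, 4, 5, 1] ∈ F_7^4.


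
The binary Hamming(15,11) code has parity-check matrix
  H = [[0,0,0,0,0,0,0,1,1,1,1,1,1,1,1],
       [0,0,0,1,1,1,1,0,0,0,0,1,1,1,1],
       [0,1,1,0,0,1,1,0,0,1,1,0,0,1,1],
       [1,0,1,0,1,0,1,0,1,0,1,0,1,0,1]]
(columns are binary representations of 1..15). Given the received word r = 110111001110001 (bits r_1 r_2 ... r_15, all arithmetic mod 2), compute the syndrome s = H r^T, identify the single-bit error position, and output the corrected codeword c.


s = (0, 0, 1, 1)^T, error position = 3, corrected codeword c = 111111001110001

Compute s = H r^T mod 2 one row at a time:
  s_1 = 0 + 1 + 1 + 1 + 0 + 0 + 0 + 1 = 4 ≡ 0 (mod 2).
  s_2 = 1 + 1 + 1 + 0 + 0 + 0 + 0 + 1 = 4 ≡ 0 (mod 2).
  s_3 = 1 + 0 + 1 + 0 + 1 + 1 + 0 + 1 = 5 ≡ 1 (mod 2).
  s_4 = 1 + 0 + 1 + 0 + 1 + 1 + 0 + 1 = 5 ≡ 1 (mod 2).
s = (0, 0, 1, 1)^T — this equals column 3 of H (binary 0011), so error is at position 3.
Correct: flip bit 3 of r = 110111001110001 to get c = 111111001110001.


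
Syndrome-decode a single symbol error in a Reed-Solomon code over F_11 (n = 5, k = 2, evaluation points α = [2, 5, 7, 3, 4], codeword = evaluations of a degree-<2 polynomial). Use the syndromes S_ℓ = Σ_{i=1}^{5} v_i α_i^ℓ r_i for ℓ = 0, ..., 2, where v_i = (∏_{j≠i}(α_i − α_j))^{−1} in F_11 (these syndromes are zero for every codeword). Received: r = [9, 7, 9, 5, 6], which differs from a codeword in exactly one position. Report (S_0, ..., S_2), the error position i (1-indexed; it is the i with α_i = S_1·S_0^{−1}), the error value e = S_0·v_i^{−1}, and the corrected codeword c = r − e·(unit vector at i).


S = (2, 4, 8), error at position 1, error magnitude e = 5, c = [4, 7, 9, 5, 6].

Step 1: column multipliers v_i = (∏_{j≠i}(α_i − α_j))^{−1} mod 11.
  i = 1 (α = 2): (2−5)(2−7)(2−3)(2−4) = (−3)·(−5)·(−1)·(−2) = 30 ≡ 8, so v_1 = 8^{−1} = 7 (mod 11).
  i = 2 (α = 5): (5−2)(5−7)(5−3)(5−4) = 3·(−2)·2·1 = −12 ≡ 10, so v_2 = 10^{−1} = 10 (mod 11).
  i = 3 (α = 7): (7−2)(7−5)(7−3)(7−4) = 5·2·4·3 = 120 ≡ 10, so v_3 = 10^{−1} = 10 (mod 11).
  i = 4 (α = 3): (3−2)(3−5)(3−7)(3−4) = 1·(−2)·(−4)·(−1) = −8 ≡ 3, so v_4 = 3^{−1} = 4 (mod 11).
  i = 5 (α = 4): (4−2)(4−5)(4−7)(4−3) = 2·(−1)·(−3)·1 = 6 ≡ 6, so v_5 = 6^{−1} = 2 (mod 11).
  v = [7, 10, 10, 4, 2].
Step 2: syndromes of r = [9, 7, 9, 5, 6] (all sums mod 11).
  S_0 = Σ v_i r_i = 7·9 + 10·7 + 10·9 + 4·5 + 2·6 = 255 ≡ 2.
  S_1 = Σ v_i α_i r_i = 7·2·9 + 10·5·7 + 10·7·9 + 4·3·5 + 2·4·6 = 1214 ≡ 4.
  α_i^2 mod 11 = [4, 3, 5, 9, 5].
  S_2 = Σ v_i α_i^2 r_i = 7·4·9 + 10·3·7 + 10·5·9 + 4·9·5 + 2·5·6 = 1152 ≡ 8.
  S = (2, 4, 8) ≠ 0, so r is not a codeword (an error is present).
Step 3: locate the error. For a single error e at position i, S_ℓ = v_i·e·α_i^ℓ, so α_err = S_1/S_0.
  S_0^{−1} = 2^{−1} = 6 (mod 11), so α_err = 4·6 = 24 ≡ 2 = α_1. Error position i = 1.
  Consistency check: S_2/S_1 = 8·3 = 24 ≡ 2 = α_err ✓ (single-error assumption holds).
Step 4: error magnitude e = S_0/v_1 = S_0·∏_{j≠1}(α_1 − α_j) = 2·8 = 16 ≡ 5 (mod 11).
Step 5: correct position 1: c_1 = r_1 − e = 9 − 5 ≡ 4 (mod 11). Hence c = [4, 7, 9, 5, 6].
  Check: interpolating c through the α_i gives m(x) = 2 + 1·x (degree < 2) with m(α_i) = c_i for every i, so c is indeed a codeword.


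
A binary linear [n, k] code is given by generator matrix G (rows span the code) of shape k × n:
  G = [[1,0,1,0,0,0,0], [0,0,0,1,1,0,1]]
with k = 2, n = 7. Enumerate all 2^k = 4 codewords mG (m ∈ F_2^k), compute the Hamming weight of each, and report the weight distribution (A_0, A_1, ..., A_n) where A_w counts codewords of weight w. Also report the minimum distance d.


Weight distribution: A_0 = 1, A_2 = 1, A_3 = 1, A_5 = 1. Minimum distance d = 2.

Enumerate all 2^2 = 4 messages m ∈ F_2^2.
For each, compute codeword c = mG in F_2^7, then tally its weight.
  m = 00 → c = 0000000, weight = 0.
  m = 10 → c = 1010000, weight = 2.
  m = 01 → c = 0001101, weight = 3.
  m = 11 → c = 1011101, weight = 5.
Tally weights:
  weight 0: 1 codewords.
  weight 2: 1 codewords.
  weight 3: 1 codewords.
  weight 5: 1 codewords.
Minimum distance d = smallest w > 0 with A_w > 0 = 2.
Sanity: Σ A_w = 4 = 2^2 = 4 ✓.


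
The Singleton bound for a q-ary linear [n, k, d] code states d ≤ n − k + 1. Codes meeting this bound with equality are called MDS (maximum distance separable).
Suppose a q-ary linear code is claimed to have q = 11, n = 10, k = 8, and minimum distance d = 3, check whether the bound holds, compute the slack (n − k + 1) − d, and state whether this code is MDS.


Singleton RHS = n − k + 1 = 3, slack = 0, bound satisfied, MDS.

Singleton bound: d ≤ n − k + 1.
Here n = 10, k = 8, so n − k + 1 = 3.
Given d = 3, check d ≤ 3: YES.
Slack = (n − k + 1) − d = 0.
The code is MDS (slack = 0).
Description: the claimed parameters are [10, 8, 3]_11; such a code would be MDS (meets Singleton bound).


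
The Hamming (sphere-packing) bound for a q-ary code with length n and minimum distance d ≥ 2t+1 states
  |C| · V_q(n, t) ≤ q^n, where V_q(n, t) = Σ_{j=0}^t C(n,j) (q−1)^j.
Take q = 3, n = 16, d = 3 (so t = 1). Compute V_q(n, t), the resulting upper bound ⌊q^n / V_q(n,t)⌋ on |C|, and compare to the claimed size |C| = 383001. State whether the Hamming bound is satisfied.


V_q(n, t) = 33, q^n = 43046721, Hamming bound = 1304446, |C| = 383001 ≤ bound (satisfied).

Step 1: Compute V_q(n, t) = Σ_{j=0}^1 C(n, j) (q−1)^j.
  j = 0: C(16,0)·(2)^0 = 1·1 = 1.
  j = 1: C(16,1)·(2)^1 = 16·2 = 32.
  V_q(n, t) = 1 + 32 = 33.
Step 2: q^n = 3^16 = 43046721.
Step 3: Hamming bound ⌊q^n / V_q(n,t)⌋ = ⌊43046721/33⌋ = 1304446.
Step 4: Compare |C| = 383001 to 1304446: satisfied.
The claimed |C| lies below the Hamming bound.


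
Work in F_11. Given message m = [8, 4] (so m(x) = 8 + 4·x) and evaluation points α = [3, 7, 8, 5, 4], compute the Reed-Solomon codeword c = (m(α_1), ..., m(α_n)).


c = [9, 3, 7, 6, 2]

Message polynomial: m(x) = 8 + 4·x (mod 11).
For each evaluation point α_i, compute m(α_i) mod 11:
  α_1 = 3: Horner steps 4 → 9, so m(3) = 9.
  α_2 = 7: Horner steps 4 → 3, so m(7) = 3.
  α_3 = 8: Horner steps 4 → 7, so m(8) = 7.
  α_4 = 5: Horner steps 4 → 6, so m(5) = 6.
  α_5 = 4: Horner steps 4 → 2, so m(4) = 2.
Codeword c = [9, 3, 7, 6, 2] ∈ F_11^5.


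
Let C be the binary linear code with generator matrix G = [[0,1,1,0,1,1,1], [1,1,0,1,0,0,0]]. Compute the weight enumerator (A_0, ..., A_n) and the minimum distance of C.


Weight distribution: A_0 = 1, A_3 = 1, A_5 = 1, A_6 = 1. Minimum distance d = 3.

Enumerate all 2^2 = 4 messages m ∈ F_2^2.
For each, compute codeword c = mG in F_2^7, then tally its weight.
  m = 00 → c = 0000000, weight = 0.
  m = 10 → c = 0110111, weight = 5.
  m = 01 → c = 1101000, weight = 3.
  m = 11 → c = 1011111, weight = 6.
Tally weights:
  weight 0: 1 codewords.
  weight 3: 1 codewords.
  weight 5: 1 codewords.
  weight 6: 1 codewords.
Minimum distance d = smallest w > 0 with A_w > 0 = 3.
Sanity: Σ A_w = 4 = 2^2 = 4 ✓.


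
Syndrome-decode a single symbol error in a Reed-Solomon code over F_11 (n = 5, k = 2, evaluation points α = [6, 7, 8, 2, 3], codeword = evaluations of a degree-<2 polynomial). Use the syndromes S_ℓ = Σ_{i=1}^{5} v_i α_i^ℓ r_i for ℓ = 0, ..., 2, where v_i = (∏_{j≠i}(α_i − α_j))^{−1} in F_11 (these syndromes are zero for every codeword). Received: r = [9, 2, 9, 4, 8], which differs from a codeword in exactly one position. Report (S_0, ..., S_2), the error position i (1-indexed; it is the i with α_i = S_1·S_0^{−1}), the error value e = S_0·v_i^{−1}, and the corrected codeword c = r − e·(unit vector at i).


S = (5, 7, 1), error at position 3, error magnitude e = 3, c = [9, 2, 6, 4, 8].

Step 1: column multipliers v_i = (∏_{j≠i}(α_i − α_j))^{−1} mod 11.
  i = 1 (α = 6): (6−7)(6−8)(6−2)(6−3) = (−1)·(−2)·4·3 = 24 ≡ 2, so v_1 = 2^{−1} = 6 (mod 11).
  i = 2 (α = 7): (7−6)(7−8)(7−2)(7−3) = 1·(−1)·5·4 = −20 ≡ 2, so v_2 = 2^{−1} = 6 (mod 11).
  i = 3 (α = 8): (8−6)(8−7)(8−2)(8−3) = 2·1·6·5 = 60 ≡ 5, so v_3 = 5^{−1} = 9 (mod 11).
  i = 4 (α = 2): (2−6)(2−7)(2−8)(2−3) = (−4)·(−5)·(−6)·(−1) = 120 ≡ 10, so v_4 = 10^{−1} = 10 (mod 11).
  i = 5 (α = 3): (3−6)(3−7)(3−8)(3−2) = (−3)·(−4)·(−5)·1 = −60 ≡ 6, so v_5 = 6^{−1} = 2 (mod 11).
  v = [6, 6, 9, 10, 2].
Step 2: syndromes of r = [9, 2, 9, 4, 8] (all sums mod 11).
  S_0 = Σ v_i r_i = 6·9 + 6·2 + 9·9 + 10·4 + 2·8 = 203 ≡ 5.
  S_1 = Σ v_i α_i r_i = 6·6·9 + 6·7·2 + 9·8·9 + 10·2·4 + 2·3·8 = 1184 ≡ 7.
  α_i^2 mod 11 = [3, 5, 9, 4, 9].
  S_2 = Σ v_i α_i^2 r_i = 6·3·9 + 6·5·2 + 9·9·9 + 10·4·4 + 2·9·8 = 1255 ≡ 1.
  S = (5, 7, 1) ≠ 0, so r is not a codeword (an error is present).
Step 3: locate the error. For a single error e at position i, S_ℓ = v_i·e·α_i^ℓ, so α_err = S_1/S_0.
  S_0^{−1} = 5^{−1} = 9 (mod 11), so α_err = 7·9 = 63 ≡ 8 = α_3. Error position i = 3.
  Consistency check: S_2/S_1 = 1·8 = 8 ≡ 8 = α_err ✓ (single-error assumption holds).
Step 4: error magnitude e = S_0/v_3 = S_0·∏_{j≠3}(α_3 − α_j) = 5·5 = 25 ≡ 3 (mod 11).
Step 5: correct position 3: c_3 = r_3 − e = 9 − 3 ≡ 6 (mod 11). Hence c = [9, 2, 6, 4, 8].
  Check: interpolating c through the α_i gives m(x) = 7 + 4·x (degree < 2) with m(α_i) = c_i for every i, so c is indeed a codeword.


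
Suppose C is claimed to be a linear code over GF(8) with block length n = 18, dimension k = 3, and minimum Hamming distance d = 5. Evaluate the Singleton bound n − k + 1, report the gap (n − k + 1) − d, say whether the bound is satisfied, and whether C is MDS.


Singleton RHS = n − k + 1 = 16, slack = 11, bound satisfied, not MDS.

Singleton bound: d ≤ n − k + 1.
Here n = 18, k = 3, so n − k + 1 = 16.
Given d = 5, check d ≤ 16: YES.
Slack = (n − k + 1) − d = 11.
The code is NOT MDS (slack = 11 > 0).
Description: the claimed parameters are [18, 3, 5]_8; such a code would be non-MDS.


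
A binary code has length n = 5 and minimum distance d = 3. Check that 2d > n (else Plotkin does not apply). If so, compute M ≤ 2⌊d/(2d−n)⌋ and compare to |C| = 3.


Plotkin bound M ≤ 6; given |C| = 3 ≤ bound (satisfied).

Check applicability: 2d = 6, n = 5.
2d − n = 1 > 0, so Plotkin applies.
Compute d/(2d−n) = 3/1 ≈ 3.0000.
⌊d/(2d−n)⌋ = 3.
Plotkin bound: M ≤ 2·3 = 6.
Given |C| = 3, check: satisfied.
This |C| is below the Plotkin bound.


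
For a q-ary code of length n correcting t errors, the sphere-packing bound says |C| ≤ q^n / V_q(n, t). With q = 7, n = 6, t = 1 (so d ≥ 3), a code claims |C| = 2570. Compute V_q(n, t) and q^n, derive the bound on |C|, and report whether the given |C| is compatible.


V_q(n, t) = 37, q^n = 117649, Hamming bound = 3179, |C| = 2570 ≤ bound (satisfied).

Step 1: Compute V_q(n, t) = Σ_{j=0}^1 C(n, j) (q−1)^j.
  j = 0: C(6,0)·(6)^0 = 1·1 = 1.
  j = 1: C(6,1)·(6)^1 = 6·6 = 36.
  V_q(n, t) = 1 + 36 = 37.
Step 2: q^n = 7^6 = 117649.
Step 3: Hamming bound ⌊q^n / V_q(n,t)⌋ = ⌊117649/37⌋ = 3179.
Step 4: Compare |C| = 2570 to 3179: satisfied.
The claimed |C| lies below the Hamming bound.


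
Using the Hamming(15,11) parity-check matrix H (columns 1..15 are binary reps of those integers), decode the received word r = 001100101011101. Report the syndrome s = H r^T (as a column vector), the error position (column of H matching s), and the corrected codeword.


s = (1, 1, 0, 0)^T, error position = 12, corrected codeword c = 001100101010101

Compute s = H r^T mod 2 one row at a time:
  s_1 = 0 + 1 + 0 + 1 + 1 + 1 + 0 + 1 = 5 ≡ 1 (mod 2).
  s_2 = 1 + 0 + 0 + 1 + 1 + 1 + 0 + 1 = 5 ≡ 1 (mod 2).
  s_3 = 0 + 1 + 0 + 1 + 0 + 1 + 0 + 1 = 4 ≡ 0 (mod 2).
  s_4 = 0 + 1 + 0 + 1 + 1 + 1 + 1 + 1 = 6 ≡ 0 (mod 2).
s = (1, 1, 0, 0)^T — this equals column 12 of H (binary 1100), so error is at position 12.
Correct: flip bit 12 of r = 001100101011101 to get c = 001100101010101.


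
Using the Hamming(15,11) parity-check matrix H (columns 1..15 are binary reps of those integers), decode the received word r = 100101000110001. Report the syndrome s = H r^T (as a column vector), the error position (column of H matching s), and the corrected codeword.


s = (1, 1, 0, 1)^T, error position = 13, corrected codeword c = 100101000110101

Compute s = H r^T mod 2 one row at a time:
  s_1 = 0 + 0 + 1 + 1 + 0 + 0 + 0 + 1 = 3 ≡ 1 (mod 2).
  s_2 = 1 + 0 + 1 + 0 + 0 + 0 + 0 + 1 = 3 ≡ 1 (mod 2).
  s_3 = 0 + 0 + 1 + 0 + 1 + 1 + 0 + 1 = 4 ≡ 0 (mod 2).
  s_4 = 1 + 0 + 0 + 0 + 0 + 1 + 0 + 1 = 3 ≡ 1 (mod 2).
s = (1, 1, 0, 1)^T — this equals column 13 of H (binary 1101), so error is at position 13.
Correct: flip bit 13 of r = 100101000110001 to get c = 100101000110101.


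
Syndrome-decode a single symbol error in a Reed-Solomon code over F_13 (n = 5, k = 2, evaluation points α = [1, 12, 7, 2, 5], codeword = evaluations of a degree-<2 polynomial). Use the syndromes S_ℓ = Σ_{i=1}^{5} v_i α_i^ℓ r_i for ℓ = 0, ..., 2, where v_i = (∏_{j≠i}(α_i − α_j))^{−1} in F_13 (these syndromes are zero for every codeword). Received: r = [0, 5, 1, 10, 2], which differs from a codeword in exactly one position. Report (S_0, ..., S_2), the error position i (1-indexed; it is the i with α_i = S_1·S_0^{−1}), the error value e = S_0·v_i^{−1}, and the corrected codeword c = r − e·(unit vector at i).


S = (12, 12, 12), error at position 1, error magnitude e = 9, c = [4, 5, 1, 10, 2].

Step 1: column multipliers v_i = (∏_{j≠i}(α_i − α_j))^{−1} mod 13.
  i = 1 (α = 1): (1−12)(1−7)(1−2)(1−5) = (−11)·(−6)·(−1)·(−4) = 264 ≡ 4, so v_1 = 4^{−1} = 10 (mod 13).
  i = 2 (α = 12): (12−1)(12−7)(12−2)(12−5) = 11·5·10·7 = 3850 ≡ 2, so v_2 = 2^{−1} = 7 (mod 13).
  i = 3 (α = 7): (7−1)(7−12)(7−2)(7−5) = 6·(−5)·5·2 = −300 ≡ 12, so v_3 = 12^{−1} = 12 (mod 13).
  i = 4 (α = 2): (2−1)(2−12)(2−7)(2−5) = 1·(−10)·(−5)·(−3) = −150 ≡ 6, so v_4 = 6^{−1} = 11 (mod 13).
  i = 5 (α = 5): (5−1)(5−12)(5−7)(5−2) = 4·(−7)·(−2)·3 = 168 ≡ 12, so v_5 = 12^{−1} = 12 (mod 13).
  v = [10, 7, 12, 11, 12].
Step 2: syndromes of r = [0, 5, 1, 10, 2] (all sums mod 13).
  S_0 = Σ v_i r_i = 10·0 + 7·5 + 12·1 + 11·10 + 12·2 = 181 ≡ 12.
  S_1 = Σ v_i α_i r_i = 10·1·0 + 7·12·5 + 12·7·1 + 11·2·10 + 12·5·2 = 844 ≡ 12.
  α_i^2 mod 13 = [1, 1, 10, 4, 12].
  S_2 = Σ v_i α_i^2 r_i = 10·1·0 + 7·1·5 + 12·10·1 + 11·4·10 + 12·12·2 = 883 ≡ 12.
  S = (12, 12, 12) ≠ 0, so r is not a codeword (an error is present).
Step 3: locate the error. For a single error e at position i, S_ℓ = v_i·e·α_i^ℓ, so α_err = S_1/S_0.
  S_0^{−1} = 12^{−1} = 12 (mod 13), so α_err = 12·12 = 144 ≡ 1 = α_1. Error position i = 1.
  Consistency check: S_2/S_1 = 12·12 = 144 ≡ 1 = α_err ✓ (single-error assumption holds).
Step 4: error magnitude e = S_0/v_1 = S_0·∏_{j≠1}(α_1 − α_j) = 12·4 = 48 ≡ 9 (mod 13).
Step 5: correct position 1: c_1 = r_1 − e = 0 − 9 ≡ 4 (mod 13). Hence c = [4, 5, 1, 10, 2].
  Check: interpolating c through the α_i gives m(x) = 11 + 6·x (degree < 2) with m(α_i) = c_i for every i, so c is indeed a codeword.


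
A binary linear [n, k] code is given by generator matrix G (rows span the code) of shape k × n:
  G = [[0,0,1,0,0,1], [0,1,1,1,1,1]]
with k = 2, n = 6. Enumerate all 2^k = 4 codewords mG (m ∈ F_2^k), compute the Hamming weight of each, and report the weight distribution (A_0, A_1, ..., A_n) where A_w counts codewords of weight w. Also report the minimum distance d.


Weight distribution: A_0 = 1, A_2 = 1, A_3 = 1, A_5 = 1. Minimum distance d = 2.

Enumerate all 2^2 = 4 messages m ∈ F_2^2.
For each, compute codeword c = mG in F_2^6, then tally its weight.
  m = 00 → c = 000000, weight = 0.
  m = 10 → c = 001001, weight = 2.
  m = 01 → c = 011111, weight = 5.
  m = 11 → c = 010110, weight = 3.
Tally weights:
  weight 0: 1 codewords.
  weight 2: 1 codewords.
  weight 3: 1 codewords.
  weight 5: 1 codewords.
Minimum distance d = smallest w > 0 with A_w > 0 = 2.
Sanity: Σ A_w = 4 = 2^2 = 4 ✓.


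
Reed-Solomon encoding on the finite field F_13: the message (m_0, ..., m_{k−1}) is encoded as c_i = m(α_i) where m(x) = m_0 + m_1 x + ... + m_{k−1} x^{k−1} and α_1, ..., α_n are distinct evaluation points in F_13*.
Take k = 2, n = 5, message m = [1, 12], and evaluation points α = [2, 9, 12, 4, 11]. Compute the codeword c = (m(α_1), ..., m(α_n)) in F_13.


c = [12, 5, 2, 10, 3]

Message polynomial: m(x) = 1 + 12·x (mod 13).
For each evaluation point α_i, compute m(α_i) mod 13:
  α_1 = 2: Horner steps 12 → 12, so m(2) = 12.
  α_2 = 9: Horner steps 12 → 5, so m(9) = 5.
  α_3 = 12: Horner steps 12 → 2, so m(12) = 2.
  α_4 = 4: Horner steps 12 → 10, so m(4) = 10.
  α_5 = 11: Horner steps 12 → 3, so m(11) = 3.
Codeword c = [12, 5, 2, 10, 3] ∈ F_13^5.


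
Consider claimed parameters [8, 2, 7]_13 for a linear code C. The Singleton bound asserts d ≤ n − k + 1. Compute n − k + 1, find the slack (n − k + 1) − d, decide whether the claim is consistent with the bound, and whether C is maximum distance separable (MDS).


Singleton RHS = n − k + 1 = 7, slack = 0, bound satisfied, MDS.

Singleton bound: d ≤ n − k + 1.
Here n = 8, k = 2, so n − k + 1 = 7.
Given d = 7, check d ≤ 7: YES.
Slack = (n − k + 1) − d = 0.
The code is MDS (slack = 0).
Description: the claimed parameters are [8, 2, 7]_13; such a code would be MDS (meets Singleton bound).


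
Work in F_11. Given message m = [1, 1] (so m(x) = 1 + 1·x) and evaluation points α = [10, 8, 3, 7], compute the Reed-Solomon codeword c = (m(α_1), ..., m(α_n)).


c = [0, 9, 4, 8]

Message polynomial: m(x) = 1 + 1·x (mod 11).
For each evaluation point α_i, compute m(α_i) mod 11:
  α_1 = 10: Horner steps 1 → 0, so m(10) = 0.
  α_2 = 8: Horner steps 1 → 9, so m(8) = 9.
  α_3 = 3: Horner steps 1 → 4, so m(3) = 4.
  α_4 = 7: Horner steps 1 → 8, so m(7) = 8.
Codeword c = [0, 9, 4, 8] ∈ F_11^4.


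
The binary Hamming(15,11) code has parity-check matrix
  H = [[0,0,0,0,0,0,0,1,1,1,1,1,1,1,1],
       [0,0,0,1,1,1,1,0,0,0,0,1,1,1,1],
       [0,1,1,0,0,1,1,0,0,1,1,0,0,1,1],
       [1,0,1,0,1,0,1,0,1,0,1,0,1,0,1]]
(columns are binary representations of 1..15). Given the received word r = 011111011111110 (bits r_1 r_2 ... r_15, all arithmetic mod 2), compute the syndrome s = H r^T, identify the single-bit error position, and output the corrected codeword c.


s = (1, 0, 0, 1)^T, error position = 9, corrected codeword c = 011111010111110

Compute s = H r^T mod 2 one row at a time:
  s_1 = 1 + 1 + 1 + 1 + 1 + 1 + 1 + 0 = 7 ≡ 1 (mod 2).
  s_2 = 1 + 1 + 1 + 0 + 1 + 1 + 1 + 0 = 6 ≡ 0 (mod 2).
  s_3 = 1 + 1 + 1 + 0 + 1 + 1 + 1 + 0 = 6 ≡ 0 (mod 2).
  s_4 = 0 + 1 + 1 + 0 + 1 + 1 + 1 + 0 = 5 ≡ 1 (mod 2).
s = (1, 0, 0, 1)^T — this equals column 9 of H (binary 1001), so error is at position 9.
Correct: flip bit 9 of r = 011111011111110 to get c = 011111010111110.


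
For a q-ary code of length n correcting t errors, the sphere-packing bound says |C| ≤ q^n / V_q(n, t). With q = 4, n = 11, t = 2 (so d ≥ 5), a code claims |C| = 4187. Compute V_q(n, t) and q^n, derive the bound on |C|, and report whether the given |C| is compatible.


V_q(n, t) = 529, q^n = 4194304, Hamming bound = 7928, |C| = 4187 ≤ bound (satisfied).

Step 1: Compute V_q(n, t) = Σ_{j=0}^2 C(n, j) (q−1)^j.
  j = 0: C(11,0)·(3)^0 = 1·1 = 1.
  j = 1: C(11,1)·(3)^1 = 11·3 = 33.
  j = 2: C(11,2)·(3)^2 = 55·9 = 495.
  V_q(n, t) = 1 + 33 + 495 = 529.
Step 2: q^n = 4^11 = 4194304.
Step 3: Hamming bound ⌊q^n / V_q(n,t)⌋ = ⌊4194304/529⌋ = 7928.
Step 4: Compare |C| = 4187 to 7928: satisfied.
The claimed |C| lies below the Hamming bound.


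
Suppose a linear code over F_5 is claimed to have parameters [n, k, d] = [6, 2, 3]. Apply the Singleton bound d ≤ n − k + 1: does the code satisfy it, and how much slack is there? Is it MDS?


Singleton RHS = n − k + 1 = 5, slack = 2, bound satisfied, not MDS.

Singleton bound: d ≤ n − k + 1.
Here n = 6, k = 2, so n − k + 1 = 5.
Given d = 3, check d ≤ 5: YES.
Slack = (n − k + 1) − d = 2.
The code is NOT MDS (slack = 2 > 0).
Description: the claimed parameters are [6, 2, 3]_5; such a code would be non-MDS.


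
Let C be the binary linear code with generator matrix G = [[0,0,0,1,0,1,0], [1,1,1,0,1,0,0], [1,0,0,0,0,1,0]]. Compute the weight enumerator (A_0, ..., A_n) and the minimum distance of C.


Weight distribution: A_0 = 1, A_2 = 3, A_4 = 3, A_6 = 1. Minimum distance d = 2.

Enumerate all 2^3 = 8 messages m ∈ F_2^3.
For each, compute codeword c = mG in F_2^7, then tally its weight.
  m = 000 → c = 0000000, weight = 0.
  m = 100 → c = 0001010, weight = 2.
  m = 010 → c = 1110100, weight = 4.
  m = 110 → c = 1111110, weight = 6.
  m = 001 → c = 1000010, weight = 2.
  m = 101 → c = 1001000, weight = 2.
  m = 011 → c = 0110110, weight = 4.
  m = 111 → c = 0111100, weight = 4.
Tally weights:
  weight 0: 1 codewords.
  weight 2: 3 codewords.
  weight 4: 3 codewords.
  weight 6: 1 codewords.
Minimum distance d = smallest w > 0 with A_w > 0 = 2.
Sanity: Σ A_w = 8 = 2^3 = 8 ✓.
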